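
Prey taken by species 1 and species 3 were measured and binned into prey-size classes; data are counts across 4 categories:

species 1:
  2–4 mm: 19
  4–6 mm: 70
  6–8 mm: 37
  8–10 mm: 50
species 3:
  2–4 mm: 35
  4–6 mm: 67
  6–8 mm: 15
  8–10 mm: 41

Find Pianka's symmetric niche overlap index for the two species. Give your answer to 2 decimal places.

0.95

Proportions for species 1 (n=176): 19/176=0.1080, 70/176=0.3977, 37/176=0.2102, 50/176=0.2841
Proportions for species 3 (n=158): 35/158=0.2215, 67/158=0.4241, 15/158=0.0949, 41/158=0.2595
Σ p₁ᵢp₂ᵢ = 0.023922 + 0.168665 + 0.019948 + 0.073724 = 0.286259
Σp_1ᵢ² = 0.1080² + 0.3977² + 0.2102² + 0.2841² = 0.011664 + 0.158165 + 0.044184 + 0.080713 = 0.294726
Σp_2ᵢ² = 0.2215² + 0.4241² + 0.0949² + 0.2595² = 0.049062 + 0.179861 + 0.009006 + 0.067340 = 0.305269
O = 0.286259 / √(0.294726 × 0.305269) = 0.286259 / 0.2999512 = 0.9544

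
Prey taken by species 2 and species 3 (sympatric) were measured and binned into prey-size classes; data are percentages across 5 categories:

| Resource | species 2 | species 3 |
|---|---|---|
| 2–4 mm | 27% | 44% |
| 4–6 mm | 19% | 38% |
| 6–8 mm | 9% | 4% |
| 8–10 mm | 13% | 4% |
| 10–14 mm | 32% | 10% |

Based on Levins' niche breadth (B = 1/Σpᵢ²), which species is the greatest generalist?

Convert percentages to proportions (divide by 100).
Σp_2ᵢ² = 0.27² + 0.19² + 0.09² + 0.13² + 0.32² = 0.0729 + 0.0361 + 0.0081 + 0.0169 + 0.1024 = 0.2364
B_2 = 1 / 0.2364 = 4.2301
Σp_3ᵢ² = 0.44² + 0.38² + 0.04² + 0.04² + 0.10² = 0.1936 + 0.1444 + 0.0016 + 0.0016 + 0.0100 = 0.3512
B_3 = 1 / 0.3512 = 2.8474
Highest B → broadest niche (most generalist): species 2 (B = 4.23).

species 2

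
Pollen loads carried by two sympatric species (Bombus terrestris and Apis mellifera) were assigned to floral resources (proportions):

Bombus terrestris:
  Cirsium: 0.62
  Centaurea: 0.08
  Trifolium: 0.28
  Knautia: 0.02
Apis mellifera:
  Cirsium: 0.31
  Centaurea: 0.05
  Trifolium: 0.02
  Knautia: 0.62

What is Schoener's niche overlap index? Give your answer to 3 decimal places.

Σ|p₁ᵢ − p₂ᵢ| = 0.31 + 0.03 + 0.26 + 0.60 = 1.20
D = 1 − ½ × 1.20 = 1 − 0.600 = 0.40000

0.400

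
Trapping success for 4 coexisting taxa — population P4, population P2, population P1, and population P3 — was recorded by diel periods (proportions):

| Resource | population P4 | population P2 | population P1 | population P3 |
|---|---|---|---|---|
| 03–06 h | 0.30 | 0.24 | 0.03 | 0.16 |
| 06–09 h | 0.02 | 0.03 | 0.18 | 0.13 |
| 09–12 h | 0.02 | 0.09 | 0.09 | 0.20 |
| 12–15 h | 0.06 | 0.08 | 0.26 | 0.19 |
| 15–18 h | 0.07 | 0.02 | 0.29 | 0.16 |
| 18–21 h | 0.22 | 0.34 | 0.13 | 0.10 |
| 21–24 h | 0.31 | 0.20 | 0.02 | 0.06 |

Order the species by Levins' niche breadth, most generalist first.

Σp_P4ᵢ² = 0.30² + 0.02² + 0.02² + 0.06² + 0.07² + 0.22² + 0.31² = 0.0900 + 0.0004 + 0.0004 + 0.0036 + 0.0049 + 0.0484 + 0.0961 = 0.2438
B_P4 = 1 / 0.2438 = 4.1017
Σp_P2ᵢ² = 0.24² + 0.03² + 0.09² + 0.08² + 0.02² + 0.34² + 0.20² = 0.0576 + 0.0009 + 0.0081 + 0.0064 + 0.0004 + 0.1156 + 0.0400 = 0.2290
B_P2 = 1 / 0.2290 = 4.3668
Σp_P1ᵢ² = 0.03² + 0.18² + 0.09² + 0.26² + 0.29² + 0.13² + 0.02² = 0.0009 + 0.0324 + 0.0081 + 0.0676 + 0.0841 + 0.0169 + 0.0004 = 0.2104
B_P1 = 1 / 0.2104 = 4.7529
Σp_P3ᵢ² = 0.16² + 0.13² + 0.20² + 0.19² + 0.16² + 0.10² + 0.06² = 0.0256 + 0.0169 + 0.0400 + 0.0361 + 0.0256 + 0.0100 + 0.0036 = 0.1578
B_P3 = 1 / 0.1578 = 6.3371
Ranking by B (broadest → narrowest): population P3 (6.34) > population P1 (4.75) > population P2 (4.37) > population P4 (4.10)

population P3 > population P1 > population P2 > population P4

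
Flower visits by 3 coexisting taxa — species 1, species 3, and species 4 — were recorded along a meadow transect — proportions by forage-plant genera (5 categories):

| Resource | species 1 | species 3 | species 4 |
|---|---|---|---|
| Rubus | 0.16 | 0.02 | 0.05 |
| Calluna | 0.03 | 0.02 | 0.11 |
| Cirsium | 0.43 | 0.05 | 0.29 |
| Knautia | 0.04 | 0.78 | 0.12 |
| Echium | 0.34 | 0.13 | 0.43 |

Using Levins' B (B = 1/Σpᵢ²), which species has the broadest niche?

species 4

Σp_1ᵢ² = 0.16² + 0.03² + 0.43² + 0.04² + 0.34² = 0.0256 + 0.0009 + 0.1849 + 0.0016 + 0.1156 = 0.3286
B_1 = 1 / 0.3286 = 3.0432
Σp_3ᵢ² = 0.02² + 0.02² + 0.05² + 0.78² + 0.13² = 0.0004 + 0.0004 + 0.0025 + 0.6084 + 0.0169 = 0.6286
B_3 = 1 / 0.6286 = 1.5908
Σp_4ᵢ² = 0.05² + 0.11² + 0.29² + 0.12² + 0.43² = 0.0025 + 0.0121 + 0.0841 + 0.0144 + 0.1849 = 0.2980
B_4 = 1 / 0.2980 = 3.3557
Highest B → broadest niche (most generalist): species 4 (B = 3.36).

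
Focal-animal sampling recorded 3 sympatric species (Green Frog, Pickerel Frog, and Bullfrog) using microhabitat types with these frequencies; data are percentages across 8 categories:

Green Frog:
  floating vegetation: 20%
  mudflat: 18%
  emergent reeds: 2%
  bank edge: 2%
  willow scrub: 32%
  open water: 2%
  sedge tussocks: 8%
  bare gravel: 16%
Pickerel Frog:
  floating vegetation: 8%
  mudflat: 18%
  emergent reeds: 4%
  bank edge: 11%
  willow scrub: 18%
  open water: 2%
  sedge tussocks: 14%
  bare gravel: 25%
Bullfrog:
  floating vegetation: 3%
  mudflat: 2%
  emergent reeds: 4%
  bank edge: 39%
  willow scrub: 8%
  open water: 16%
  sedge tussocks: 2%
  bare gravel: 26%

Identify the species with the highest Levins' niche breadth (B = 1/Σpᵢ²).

Pickerel Frog

Convert percentages to proportions (divide by 100).
Σp_Greeᵢ² = 0.20² + 0.18² + 0.02² + 0.02² + 0.32² + 0.02² + 0.08² + 0.16² = 0.0400 + 0.0324 + 0.0004 + 0.0004 + 0.1024 + 0.0004 + 0.0064 + 0.0256 = 0.2080
B_Gree = 1 / 0.2080 = 4.8077
Σp_Pickᵢ² = 0.08² + 0.18² + 0.04² + 0.11² + 0.18² + 0.02² + 0.14² + 0.25² = 0.0064 + 0.0324 + 0.0016 + 0.0121 + 0.0324 + 0.0004 + 0.0196 + 0.0625 = 0.1674
B_Pick = 1 / 0.1674 = 5.9737
Σp_Bullᵢ² = 0.03² + 0.02² + 0.04² + 0.39² + 0.08² + 0.16² + 0.02² + 0.26² = 0.0009 + 0.0004 + 0.0016 + 0.1521 + 0.0064 + 0.0256 + 0.0004 + 0.0676 = 0.2550
B_Bull = 1 / 0.2550 = 3.9216
Highest B → broadest niche (most generalist): Pickerel Frog (B = 5.97).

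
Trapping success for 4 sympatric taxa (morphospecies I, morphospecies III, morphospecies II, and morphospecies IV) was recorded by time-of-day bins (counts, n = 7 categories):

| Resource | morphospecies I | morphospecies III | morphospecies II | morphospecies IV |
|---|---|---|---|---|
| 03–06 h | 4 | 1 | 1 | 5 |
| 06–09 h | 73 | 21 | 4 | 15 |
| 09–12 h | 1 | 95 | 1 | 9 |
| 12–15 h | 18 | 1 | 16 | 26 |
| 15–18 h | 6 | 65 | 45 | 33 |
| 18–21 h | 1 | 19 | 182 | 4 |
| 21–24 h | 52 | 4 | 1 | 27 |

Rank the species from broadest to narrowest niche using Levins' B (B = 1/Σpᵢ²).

morphospecies IV > morphospecies III > morphospecies I > morphospecies II

Proportions for morphospecies I (n=155): 4/155=0.0258, 73/155=0.4710, 1/155=0.0065, 18/155=0.1161, 6/155=0.0387, 1/155=0.0065, 52/155=0.3355
Proportions for morphospecies III (n=206): 1/206=0.0049, 21/206=0.1019, 95/206=0.4612, 1/206=0.0049, 65/206=0.3155, 19/206=0.0922, 4/206=0.0194
Proportions for morphospecies II (n=250): 1/250=0.0040, 4/250=0.0160, 1/250=0.0040, 16/250=0.0640, 45/250=0.1800, 182/250=0.7280, 1/250=0.0040
Proportions for morphospecies IV (n=119): 5/119=0.0420, 15/119=0.1261, 9/119=0.0756, 26/119=0.2185, 33/119=0.2773, 4/119=0.0336, 27/119=0.2269
Σp_Iᵢ² = 0.0258² + 0.4710² + 0.0065² + 0.1161² + 0.0387² + 0.0065² + 0.3355² = 0.000666 + 0.221841 + 0.000042 + 0.013479 + 0.001498 + 0.000042 + 0.112560 = 0.350128
B_I = 1 / 0.350128 = 2.8561
Σp_IIIᵢ² = 0.0049² + 0.1019² + 0.4612² + 0.0049² + 0.3155² + 0.0922² + 0.0194² = 0.000024 + 0.010384 + 0.212705 + 0.000024 + 0.099540 + 0.008501 + 0.000376 = 0.331554
B_III = 1 / 0.331554 = 3.0161
Σp_IIᵢ² = 0.0040² + 0.0160² + 0.0040² + 0.0640² + 0.1800² + 0.7280² + 0.0040² = 0.000016 + 0.000256 + 0.000016 + 0.004096 + 0.032400 + 0.529984 + 0.000016 = 0.566784
B_II = 1 / 0.566784 = 1.7643
Σp_IVᵢ² = 0.0420² + 0.1261² + 0.0756² + 0.2185² + 0.2773² + 0.0336² + 0.2269² = 0.001764 + 0.015901 + 0.005715 + 0.047742 + 0.076895 + 0.001129 + 0.051484 = 0.200630
B_IV = 1 / 0.200630 = 4.9843
Ranking by B (broadest → narrowest): morphospecies IV (4.98) > morphospecies III (3.02) > morphospecies I (2.86) > morphospecies II (1.76)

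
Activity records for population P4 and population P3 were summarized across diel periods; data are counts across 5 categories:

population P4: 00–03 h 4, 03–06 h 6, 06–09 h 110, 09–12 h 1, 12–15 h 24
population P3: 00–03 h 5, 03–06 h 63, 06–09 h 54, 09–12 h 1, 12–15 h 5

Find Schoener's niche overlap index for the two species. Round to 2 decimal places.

Proportions for population P4 (n=145): 4/145=0.0276, 6/145=0.0414, 110/145=0.7586, 1/145=0.0069, 24/145=0.1655
Proportions for population P3 (n=128): 5/128=0.0391, 63/128=0.4922, 54/128=0.4219, 1/128=0.0078, 5/128=0.0391
Σ|p₁ᵢ − p₂ᵢ| = 0.0115 + 0.4508 + 0.3367 + 0.0009 + 0.1264 = 0.9263
D = 1 − ½ × 0.9263 = 1 − 0.46315 = 0.53685

0.54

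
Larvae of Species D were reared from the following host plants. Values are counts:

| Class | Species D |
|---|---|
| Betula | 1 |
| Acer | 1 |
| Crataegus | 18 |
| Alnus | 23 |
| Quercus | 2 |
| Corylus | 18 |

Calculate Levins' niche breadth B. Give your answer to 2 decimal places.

3.36

Proportions for Species D (n=63): 1/63=0.0159, 1/63=0.0159, 18/63=0.2857, 23/63=0.3651, 2/63=0.0317, 18/63=0.2857
Σpᵢ² = 0.0159² + 0.0159² + 0.2857² + 0.3651² + 0.0317² + 0.2857² = 0.000253 + 0.000253 + 0.081624 + 0.133298 + 0.001005 + 0.081624 = 0.298057
B = 1 / 0.298057 = 3.3551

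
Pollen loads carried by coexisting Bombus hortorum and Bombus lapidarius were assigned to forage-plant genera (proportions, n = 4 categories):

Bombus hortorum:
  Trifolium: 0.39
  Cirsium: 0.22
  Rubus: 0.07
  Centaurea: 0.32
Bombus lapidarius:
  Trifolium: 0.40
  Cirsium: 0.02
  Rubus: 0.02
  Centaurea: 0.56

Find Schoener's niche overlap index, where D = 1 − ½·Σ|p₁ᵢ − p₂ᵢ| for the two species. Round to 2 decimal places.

Σ|p₁ᵢ − p₂ᵢ| = 0.01 + 0.20 + 0.05 + 0.24 = 0.50
D = 1 − ½ × 0.50 = 1 − 0.250 = 0.7500

0.75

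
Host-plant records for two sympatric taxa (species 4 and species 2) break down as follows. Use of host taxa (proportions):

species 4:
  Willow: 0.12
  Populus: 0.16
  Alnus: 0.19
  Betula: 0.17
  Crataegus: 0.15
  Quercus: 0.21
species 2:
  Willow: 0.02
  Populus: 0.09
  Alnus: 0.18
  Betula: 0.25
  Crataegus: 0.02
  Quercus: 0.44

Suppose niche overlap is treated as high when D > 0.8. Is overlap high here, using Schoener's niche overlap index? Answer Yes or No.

Σ|p₁ᵢ − p₂ᵢ| = 0.10 + 0.07 + 0.01 + 0.08 + 0.13 + 0.23 = 0.62
D = 1 − ½ × 0.62 = 1 − 0.310 = 0.6900
D = 0.6900 < 0.8 → No.

No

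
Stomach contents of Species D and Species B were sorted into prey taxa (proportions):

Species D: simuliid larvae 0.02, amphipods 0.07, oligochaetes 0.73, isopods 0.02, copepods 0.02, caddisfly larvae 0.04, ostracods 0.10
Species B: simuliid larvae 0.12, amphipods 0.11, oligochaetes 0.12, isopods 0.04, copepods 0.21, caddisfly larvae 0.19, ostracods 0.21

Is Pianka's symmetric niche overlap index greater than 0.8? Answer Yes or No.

Σ p₁ᵢp₂ᵢ = 0.0024 + 0.0077 + 0.0876 + 0.0008 + 0.0042 + 0.0076 + 0.0210 = 0.1313
Σp_1ᵢ² = 0.02² + 0.07² + 0.73² + 0.02² + 0.02² + 0.04² + 0.10² = 0.0004 + 0.0049 + 0.5329 + 0.0004 + 0.0004 + 0.0016 + 0.0100 = 0.5506
Σp_2ᵢ² = 0.12² + 0.11² + 0.12² + 0.04² + 0.21² + 0.19² + 0.21² = 0.0144 + 0.0121 + 0.0144 + 0.0016 + 0.0441 + 0.0361 + 0.0441 = 0.1668
O = 0.1313 / √(0.5506 × 0.1668) = 0.1313 / 0.30305 = 0.4333
O = 0.4333 < 0.8 → No.

No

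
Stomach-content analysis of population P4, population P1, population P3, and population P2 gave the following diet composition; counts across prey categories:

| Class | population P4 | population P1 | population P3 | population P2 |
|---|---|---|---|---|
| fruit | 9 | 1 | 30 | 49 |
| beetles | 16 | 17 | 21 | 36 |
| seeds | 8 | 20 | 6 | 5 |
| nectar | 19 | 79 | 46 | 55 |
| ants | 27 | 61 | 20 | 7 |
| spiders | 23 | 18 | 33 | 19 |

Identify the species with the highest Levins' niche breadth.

population P4

Proportions for population P4 (n=102): 9/102=0.0882, 16/102=0.1569, 8/102=0.0784, 19/102=0.1863, 27/102=0.2647, 23/102=0.2255
Proportions for population P1 (n=196): 1/196=0.0051, 17/196=0.0867, 20/196=0.1020, 79/196=0.4031, 61/196=0.3112, 18/196=0.0918
Proportions for population P3 (n=156): 30/156=0.1923, 21/156=0.1346, 6/156=0.0385, 46/156=0.2949, 20/156=0.1282, 33/156=0.2115
Proportions for population P2 (n=171): 49/171=0.2865, 36/171=0.2105, 5/171=0.0292, 55/171=0.3216, 7/171=0.0409, 19/171=0.1111
Σp_P4ᵢ² = 0.0882² + 0.1569² + 0.0784² + 0.1863² + 0.2647² + 0.2255² = 0.007779 + 0.024618 + 0.006147 + 0.034708 + 0.070066 + 0.050850 = 0.194168
B_P4 = 1 / 0.194168 = 5.1502
Σp_P1ᵢ² = 0.0051² + 0.0867² + 0.1020² + 0.4031² + 0.3112² + 0.0918² = 0.000026 + 0.007517 + 0.010404 + 0.162490 + 0.096845 + 0.008427 = 0.285709
B_P1 = 1 / 0.285709 = 3.5001
Σp_P3ᵢ² = 0.1923² + 0.1346² + 0.0385² + 0.2949² + 0.1282² + 0.2115² = 0.036979 + 0.018117 + 0.001482 + 0.086966 + 0.016435 + 0.044732 = 0.204711
B_P3 = 1 / 0.204711 = 4.8849
Σp_P2ᵢ² = 0.2865² + 0.2105² + 0.0292² + 0.3216² + 0.0409² + 0.1111² = 0.082082 + 0.044310 + 0.000853 + 0.103427 + 0.001673 + 0.012343 = 0.244688
B_P2 = 1 / 0.244688 = 4.0868
Highest B → broadest niche (most generalist): population P4 (B = 5.15).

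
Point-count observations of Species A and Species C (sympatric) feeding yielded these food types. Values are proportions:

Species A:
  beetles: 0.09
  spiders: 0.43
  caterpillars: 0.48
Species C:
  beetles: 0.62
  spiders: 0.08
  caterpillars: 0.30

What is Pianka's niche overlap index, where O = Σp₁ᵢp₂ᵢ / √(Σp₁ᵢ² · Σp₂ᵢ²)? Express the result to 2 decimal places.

0.52

Σ p₁ᵢp₂ᵢ = 0.0558 + 0.0344 + 0.1440 = 0.2342
Σp_1ᵢ² = 0.09² + 0.43² + 0.48² = 0.0081 + 0.1849 + 0.2304 = 0.4234
Σp_2ᵢ² = 0.62² + 0.08² + 0.30² = 0.3844 + 0.0064 + 0.0900 = 0.4808
O = 0.2342 / √(0.4234 × 0.4808) = 0.2342 / 0.45119 = 0.5191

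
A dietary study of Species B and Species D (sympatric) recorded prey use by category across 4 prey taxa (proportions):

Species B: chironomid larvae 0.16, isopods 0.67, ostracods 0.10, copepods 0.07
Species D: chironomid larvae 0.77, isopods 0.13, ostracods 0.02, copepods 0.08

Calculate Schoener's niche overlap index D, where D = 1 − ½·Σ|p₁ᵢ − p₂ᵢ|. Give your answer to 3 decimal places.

0.380

Σ|p₁ᵢ − p₂ᵢ| = 0.61 + 0.54 + 0.08 + 0.01 = 1.24
D = 1 − ½ × 1.24 = 1 − 0.620 = 0.38000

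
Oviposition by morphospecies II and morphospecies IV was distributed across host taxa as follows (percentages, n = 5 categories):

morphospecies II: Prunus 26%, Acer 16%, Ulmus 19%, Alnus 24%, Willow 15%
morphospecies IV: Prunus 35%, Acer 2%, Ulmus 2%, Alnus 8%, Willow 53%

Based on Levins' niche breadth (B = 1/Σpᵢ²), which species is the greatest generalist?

Convert percentages to proportions (divide by 100).
Σp_IIᵢ² = 0.26² + 0.16² + 0.19² + 0.24² + 0.15² = 0.0676 + 0.0256 + 0.0361 + 0.0576 + 0.0225 = 0.2094
B_II = 1 / 0.2094 = 4.7755
Σp_IVᵢ² = 0.35² + 0.02² + 0.02² + 0.08² + 0.53² = 0.1225 + 0.0004 + 0.0004 + 0.0064 + 0.2809 = 0.4106
B_IV = 1 / 0.4106 = 2.4355
Highest B → broadest niche (most generalist): morphospecies II (B = 4.78).

morphospecies II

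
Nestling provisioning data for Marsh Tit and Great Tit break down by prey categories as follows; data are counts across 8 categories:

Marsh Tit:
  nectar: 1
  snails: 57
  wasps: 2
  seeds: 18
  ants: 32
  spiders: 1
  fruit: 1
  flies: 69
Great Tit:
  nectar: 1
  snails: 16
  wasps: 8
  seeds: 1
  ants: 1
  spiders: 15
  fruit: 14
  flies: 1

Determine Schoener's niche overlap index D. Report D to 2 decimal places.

0.36

Proportions for Marsh Tit (n=181): 1/181=0.0055, 57/181=0.3149, 2/181=0.0110, 18/181=0.0994, 32/181=0.1768, 1/181=0.0055, 1/181=0.0055, 69/181=0.3812
Proportions for Great Tit (n=57): 1/57=0.0175, 16/57=0.2807, 8/57=0.1404, 1/57=0.0175, 1/57=0.0175, 15/57=0.2632, 14/57=0.2456, 1/57=0.0175
Σ|p₁ᵢ − p₂ᵢ| = 0.0120 + 0.0342 + 0.1294 + 0.0819 + 0.1593 + 0.2577 + 0.2401 + 0.3637 = 1.2783
D = 1 − ½ × 1.2783 = 1 − 0.63915 = 0.36085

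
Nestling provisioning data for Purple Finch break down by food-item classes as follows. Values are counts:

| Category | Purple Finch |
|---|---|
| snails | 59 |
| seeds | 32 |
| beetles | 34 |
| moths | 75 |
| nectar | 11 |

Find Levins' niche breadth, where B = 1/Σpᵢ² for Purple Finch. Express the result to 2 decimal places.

3.90

Proportions for Purple Finch (n=211): 59/211=0.2796, 32/211=0.1517, 34/211=0.1611, 75/211=0.3555, 11/211=0.0521
Σpᵢ² = 0.2796² + 0.1517² + 0.1611² + 0.3555² + 0.0521² = 0.078176 + 0.023013 + 0.025953 + 0.126380 + 0.002714 = 0.256236
B = 1 / 0.256236 = 3.9027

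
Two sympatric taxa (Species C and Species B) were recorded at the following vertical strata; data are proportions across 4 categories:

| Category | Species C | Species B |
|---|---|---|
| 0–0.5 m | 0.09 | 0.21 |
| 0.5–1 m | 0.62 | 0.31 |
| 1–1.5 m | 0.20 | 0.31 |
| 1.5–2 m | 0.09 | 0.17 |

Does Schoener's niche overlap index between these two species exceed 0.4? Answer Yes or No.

Σ|p₁ᵢ − p₂ᵢ| = 0.12 + 0.31 + 0.11 + 0.08 = 0.62
D = 1 − ½ × 0.62 = 1 − 0.310 = 0.6900
D = 0.6900 > 0.4 → Yes.

Yes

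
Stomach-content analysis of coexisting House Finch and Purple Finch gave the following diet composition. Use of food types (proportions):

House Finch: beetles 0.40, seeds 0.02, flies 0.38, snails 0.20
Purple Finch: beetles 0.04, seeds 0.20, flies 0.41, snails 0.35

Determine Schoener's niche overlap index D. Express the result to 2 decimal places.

Σ|p₁ᵢ − p₂ᵢ| = 0.36 + 0.18 + 0.03 + 0.15 = 0.72
D = 1 − ½ × 0.72 = 1 − 0.360 = 0.6400

0.64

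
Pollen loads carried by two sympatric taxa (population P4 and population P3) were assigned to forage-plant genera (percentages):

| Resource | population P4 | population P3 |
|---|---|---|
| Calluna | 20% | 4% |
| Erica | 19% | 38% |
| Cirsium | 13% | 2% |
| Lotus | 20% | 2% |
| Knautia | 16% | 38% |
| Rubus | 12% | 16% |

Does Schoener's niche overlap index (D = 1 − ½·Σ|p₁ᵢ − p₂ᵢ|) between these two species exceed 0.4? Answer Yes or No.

Yes

Convert percentages to proportions (divide by 100).
Σ|p₁ᵢ − p₂ᵢ| = 0.16 + 0.19 + 0.11 + 0.18 + 0.22 + 0.04 = 0.90
D = 1 − ½ × 0.90 = 1 − 0.450 = 0.5500
D = 0.5500 > 0.4 → Yes.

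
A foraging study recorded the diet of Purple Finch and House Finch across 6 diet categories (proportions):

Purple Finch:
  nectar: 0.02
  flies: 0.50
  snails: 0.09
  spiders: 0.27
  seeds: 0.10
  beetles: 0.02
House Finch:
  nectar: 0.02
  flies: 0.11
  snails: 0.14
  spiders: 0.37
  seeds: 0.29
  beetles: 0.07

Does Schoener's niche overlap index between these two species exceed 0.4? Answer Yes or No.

Σ|p₁ᵢ − p₂ᵢ| = 0.00 + 0.39 + 0.05 + 0.10 + 0.19 + 0.05 = 0.78
D = 1 − ½ × 0.78 = 1 − 0.390 = 0.6100
D = 0.6100 > 0.4 → Yes.

Yes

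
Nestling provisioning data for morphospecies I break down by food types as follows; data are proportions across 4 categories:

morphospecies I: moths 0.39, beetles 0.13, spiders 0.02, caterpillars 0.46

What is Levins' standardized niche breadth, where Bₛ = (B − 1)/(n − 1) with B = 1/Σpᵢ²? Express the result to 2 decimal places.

Σpᵢ² = 0.39² + 0.13² + 0.02² + 0.46² = 0.1521 + 0.0169 + 0.0004 + 0.2116 = 0.3810
B = 1 / 0.3810 = 2.6247
Bₛ = (B − 1)/(n − 1) = (2.6247 − 1)/(4 − 1) = 1.6247/3 = 0.5416

0.54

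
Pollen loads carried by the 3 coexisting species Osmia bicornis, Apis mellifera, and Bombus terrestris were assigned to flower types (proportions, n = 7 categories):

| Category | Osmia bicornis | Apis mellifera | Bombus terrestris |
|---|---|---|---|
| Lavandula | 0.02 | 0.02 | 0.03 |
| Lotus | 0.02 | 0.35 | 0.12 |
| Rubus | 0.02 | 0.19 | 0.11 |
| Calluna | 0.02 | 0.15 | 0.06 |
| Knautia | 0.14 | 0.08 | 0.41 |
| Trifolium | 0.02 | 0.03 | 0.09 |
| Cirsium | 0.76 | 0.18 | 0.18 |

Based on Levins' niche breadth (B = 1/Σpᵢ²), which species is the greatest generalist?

Σp_bicoᵢ² = 0.02² + 0.02² + 0.02² + 0.02² + 0.14² + 0.02² + 0.76² = 0.0004 + 0.0004 + 0.0004 + 0.0004 + 0.0196 + 0.0004 + 0.5776 = 0.5992
B_bico = 1 / 0.5992 = 1.6689
Σp_mellᵢ² = 0.02² + 0.35² + 0.19² + 0.15² + 0.08² + 0.03² + 0.18² = 0.0004 + 0.1225 + 0.0361 + 0.0225 + 0.0064 + 0.0009 + 0.0324 = 0.2212
B_mell = 1 / 0.2212 = 4.5208
Σp_terrᵢ² = 0.03² + 0.12² + 0.11² + 0.06² + 0.41² + 0.09² + 0.18² = 0.0009 + 0.0144 + 0.0121 + 0.0036 + 0.1681 + 0.0081 + 0.0324 = 0.2396
B_terr = 1 / 0.2396 = 4.1736
Highest B → broadest niche (most generalist): Apis mellifera (B = 4.52).

Apis mellifera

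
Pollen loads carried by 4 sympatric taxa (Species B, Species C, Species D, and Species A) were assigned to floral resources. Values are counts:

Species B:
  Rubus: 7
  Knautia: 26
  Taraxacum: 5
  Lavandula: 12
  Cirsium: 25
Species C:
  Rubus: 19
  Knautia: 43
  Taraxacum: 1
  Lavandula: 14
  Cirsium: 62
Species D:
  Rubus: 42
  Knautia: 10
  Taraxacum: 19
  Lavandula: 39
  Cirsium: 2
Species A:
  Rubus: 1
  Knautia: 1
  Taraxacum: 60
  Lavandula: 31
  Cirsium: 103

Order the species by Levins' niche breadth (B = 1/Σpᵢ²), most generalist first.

Proportions for Species B (n=75): 7/75=0.0933, 26/75=0.3467, 5/75=0.0667, 12/75=0.1600, 25/75=0.3333
Proportions for Species C (n=139): 19/139=0.1367, 43/139=0.3094, 1/139=0.0072, 14/139=0.1007, 62/139=0.4460
Proportions for Species D (n=112): 42/112=0.3750, 10/112=0.0893, 19/112=0.1696, 39/112=0.3482, 2/112=0.0179
Proportions for Species A (n=196): 1/196=0.0051, 1/196=0.0051, 60/196=0.3061, 31/196=0.1582, 103/196=0.5255
Σp_Bᵢ² = 0.0933² + 0.3467² + 0.0667² + 0.1600² + 0.3333² = 0.008705 + 0.120201 + 0.004449 + 0.025600 + 0.111089 = 0.270044
B_B = 1 / 0.270044 = 3.7031
Σp_Cᵢ² = 0.1367² + 0.3094² + 0.0072² + 0.1007² + 0.4460² = 0.018687 + 0.095728 + 0.000052 + 0.010140 + 0.198916 = 0.323523
B_C = 1 / 0.323523 = 3.0910
Σp_Dᵢ² = 0.3750² + 0.0893² + 0.1696² + 0.3482² + 0.0179² = 0.140625 + 0.007974 + 0.028764 + 0.121243 + 0.000320 = 0.298926
B_D = 1 / 0.298926 = 3.3453
Σp_Aᵢ² = 0.0051² + 0.0051² + 0.3061² + 0.1582² + 0.5255² = 0.000026 + 0.000026 + 0.093697 + 0.025027 + 0.276150 = 0.394926
B_A = 1 / 0.394926 = 2.5321
Ranking by B (broadest → narrowest): Species B (3.70) > Species D (3.35) > Species C (3.09) > Species A (2.53)

Species B > Species D > Species C > Species A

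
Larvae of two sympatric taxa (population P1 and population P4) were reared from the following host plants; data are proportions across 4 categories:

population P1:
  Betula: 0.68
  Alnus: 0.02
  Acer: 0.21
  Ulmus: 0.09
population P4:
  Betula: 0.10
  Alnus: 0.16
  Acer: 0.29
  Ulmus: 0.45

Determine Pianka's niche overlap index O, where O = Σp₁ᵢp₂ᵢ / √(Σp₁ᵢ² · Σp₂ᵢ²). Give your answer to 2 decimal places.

Σ p₁ᵢp₂ᵢ = 0.0680 + 0.0032 + 0.0609 + 0.0405 = 0.1726
Σp_1ᵢ² = 0.68² + 0.02² + 0.21² + 0.09² = 0.4624 + 0.0004 + 0.0441 + 0.0081 = 0.5150
Σp_2ᵢ² = 0.10² + 0.16² + 0.29² + 0.45² = 0.0100 + 0.0256 + 0.0841 + 0.2025 = 0.3222
O = 0.1726 / √(0.5150 × 0.3222) = 0.1726 / 0.40735 = 0.4237

0.42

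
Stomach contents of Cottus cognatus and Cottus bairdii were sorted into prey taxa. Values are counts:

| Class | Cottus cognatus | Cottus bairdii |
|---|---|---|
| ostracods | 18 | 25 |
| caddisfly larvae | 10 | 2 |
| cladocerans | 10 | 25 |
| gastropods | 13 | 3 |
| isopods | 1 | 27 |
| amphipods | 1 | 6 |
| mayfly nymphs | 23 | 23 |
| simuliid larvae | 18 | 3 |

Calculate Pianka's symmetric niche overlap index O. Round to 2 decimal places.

Proportions for Cottus cognatus (n=94): 18/94=0.1915, 10/94=0.1064, 10/94=0.1064, 13/94=0.1383, 1/94=0.0106, 1/94=0.0106, 23/94=0.2447, 18/94=0.1915
Proportions for Cottus bairdii (n=114): 25/114=0.2193, 2/114=0.0175, 25/114=0.2193, 3/114=0.0263, 27/114=0.2368, 6/114=0.0526, 23/114=0.2018, 3/114=0.0263
Σ p₁ᵢp₂ᵢ = 0.041996 + 0.001862 + 0.023334 + 0.003637 + 0.002510 + 0.000558 + 0.049380 + 0.005036 = 0.128313
Σp_1ᵢ² = 0.1915² + 0.1064² + 0.1064² + 0.1383² + 0.0106² + 0.0106² + 0.2447² + 0.1915² = 0.036672 + 0.011321 + 0.011321 + 0.019127 + 0.000112 + 0.000112 + 0.059878 + 0.036672 = 0.175215
Σp_2ᵢ² = 0.2193² + 0.0175² + 0.2193² + 0.0263² + 0.2368² + 0.0526² + 0.2018² + 0.0263² = 0.048092 + 0.000306 + 0.048092 + 0.000692 + 0.056074 + 0.002767 + 0.040723 + 0.000692 = 0.197438
O = 0.128313 / √(0.175215 × 0.197438) = 0.128313 / 0.1859949 = 0.6899

0.69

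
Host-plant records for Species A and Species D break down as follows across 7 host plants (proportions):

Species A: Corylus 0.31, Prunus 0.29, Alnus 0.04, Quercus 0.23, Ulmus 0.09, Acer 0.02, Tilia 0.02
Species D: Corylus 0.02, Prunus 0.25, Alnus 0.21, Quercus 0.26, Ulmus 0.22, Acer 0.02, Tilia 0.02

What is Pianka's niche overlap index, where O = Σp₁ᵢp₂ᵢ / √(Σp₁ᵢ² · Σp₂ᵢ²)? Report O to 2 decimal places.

0.72

Σ p₁ᵢp₂ᵢ = 0.0062 + 0.0725 + 0.0084 + 0.0598 + 0.0198 + 0.0004 + 0.0004 = 0.1675
Σp_1ᵢ² = 0.31² + 0.29² + 0.04² + 0.23² + 0.09² + 0.02² + 0.02² = 0.0961 + 0.0841 + 0.0016 + 0.0529 + 0.0081 + 0.0004 + 0.0004 = 0.2436
Σp_2ᵢ² = 0.02² + 0.25² + 0.21² + 0.26² + 0.22² + 0.02² + 0.02² = 0.0004 + 0.0625 + 0.0441 + 0.0676 + 0.0484 + 0.0004 + 0.0004 = 0.2238
O = 0.1675 / √(0.2436 × 0.2238) = 0.1675 / 0.23349 = 0.7174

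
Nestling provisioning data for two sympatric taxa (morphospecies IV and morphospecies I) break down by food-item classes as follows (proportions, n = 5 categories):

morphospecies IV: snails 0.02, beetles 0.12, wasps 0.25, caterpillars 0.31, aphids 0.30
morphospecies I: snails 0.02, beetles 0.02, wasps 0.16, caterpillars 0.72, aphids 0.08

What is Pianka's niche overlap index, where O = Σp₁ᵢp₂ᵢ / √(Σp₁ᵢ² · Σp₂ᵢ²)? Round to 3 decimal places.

Σ p₁ᵢp₂ᵢ = 0.0004 + 0.0024 + 0.0400 + 0.2232 + 0.0240 = 0.2900
Σp_1ᵢ² = 0.02² + 0.12² + 0.25² + 0.31² + 0.30² = 0.0004 + 0.0144 + 0.0625 + 0.0961 + 0.0900 = 0.2634
Σp_2ᵢ² = 0.02² + 0.02² + 0.16² + 0.72² + 0.08² = 0.0004 + 0.0004 + 0.0256 + 0.5184 + 0.0064 = 0.5512
O = 0.2900 / √(0.2634 × 0.5512) = 0.2900 / 0.381033 = 0.76109

0.761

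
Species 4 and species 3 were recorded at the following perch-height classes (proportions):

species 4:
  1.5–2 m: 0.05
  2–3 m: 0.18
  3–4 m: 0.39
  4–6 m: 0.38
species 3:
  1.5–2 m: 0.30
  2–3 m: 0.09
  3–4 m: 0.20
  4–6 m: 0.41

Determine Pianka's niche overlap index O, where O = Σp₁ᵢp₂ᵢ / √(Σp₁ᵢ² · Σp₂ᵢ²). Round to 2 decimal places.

0.83

Σ p₁ᵢp₂ᵢ = 0.0150 + 0.0162 + 0.0780 + 0.1558 = 0.2650
Σp_1ᵢ² = 0.05² + 0.18² + 0.39² + 0.38² = 0.0025 + 0.0324 + 0.1521 + 0.1444 = 0.3314
Σp_2ᵢ² = 0.30² + 0.09² + 0.20² + 0.41² = 0.0900 + 0.0081 + 0.0400 + 0.1681 = 0.3062
O = 0.2650 / √(0.3314 × 0.3062) = 0.2650 / 0.31855 = 0.8319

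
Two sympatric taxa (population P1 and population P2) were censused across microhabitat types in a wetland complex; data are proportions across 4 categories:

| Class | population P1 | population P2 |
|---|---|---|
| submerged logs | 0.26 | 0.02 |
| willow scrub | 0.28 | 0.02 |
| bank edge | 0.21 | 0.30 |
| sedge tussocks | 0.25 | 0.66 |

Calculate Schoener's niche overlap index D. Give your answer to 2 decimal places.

0.50

Σ|p₁ᵢ − p₂ᵢ| = 0.24 + 0.26 + 0.09 + 0.41 = 1.00
D = 1 − ½ × 1.00 = 1 − 0.500 = 0.5000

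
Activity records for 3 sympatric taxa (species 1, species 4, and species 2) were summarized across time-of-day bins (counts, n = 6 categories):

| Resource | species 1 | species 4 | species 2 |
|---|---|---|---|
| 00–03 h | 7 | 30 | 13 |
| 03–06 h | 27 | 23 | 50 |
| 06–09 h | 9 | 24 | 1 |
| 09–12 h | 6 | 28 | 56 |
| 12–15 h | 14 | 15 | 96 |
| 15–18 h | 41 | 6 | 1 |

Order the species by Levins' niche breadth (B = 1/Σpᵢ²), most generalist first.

species 4 > species 1 > species 2

Proportions for species 1 (n=104): 7/104=0.0673, 27/104=0.2596, 9/104=0.0865, 6/104=0.0577, 14/104=0.1346, 41/104=0.3942
Proportions for species 4 (n=126): 30/126=0.2381, 23/126=0.1825, 24/126=0.1905, 28/126=0.2222, 15/126=0.1190, 6/126=0.0476
Proportions for species 2 (n=217): 13/217=0.0599, 50/217=0.2304, 1/217=0.0046, 56/217=0.2581, 96/217=0.4424, 1/217=0.0046
Σp_1ᵢ² = 0.0673² + 0.2596² + 0.0865² + 0.0577² + 0.1346² + 0.3942² = 0.004529 + 0.067392 + 0.007482 + 0.003329 + 0.018117 + 0.155394 = 0.256243
B_1 = 1 / 0.256243 = 3.9025
Σp_4ᵢ² = 0.2381² + 0.1825² + 0.1905² + 0.2222² + 0.1190² + 0.0476² = 0.056692 + 0.033306 + 0.036290 + 0.049373 + 0.014161 + 0.002266 = 0.192088
B_4 = 1 / 0.192088 = 5.2059
Σp_2ᵢ² = 0.0599² + 0.2304² + 0.0046² + 0.2581² + 0.4424² + 0.0046² = 0.003588 + 0.053084 + 0.000021 + 0.066616 + 0.195718 + 0.000021 = 0.319048
B_2 = 1 / 0.319048 = 3.1343
Ranking by B (broadest → narrowest): species 4 (5.21) > species 1 (3.90) > species 2 (3.13)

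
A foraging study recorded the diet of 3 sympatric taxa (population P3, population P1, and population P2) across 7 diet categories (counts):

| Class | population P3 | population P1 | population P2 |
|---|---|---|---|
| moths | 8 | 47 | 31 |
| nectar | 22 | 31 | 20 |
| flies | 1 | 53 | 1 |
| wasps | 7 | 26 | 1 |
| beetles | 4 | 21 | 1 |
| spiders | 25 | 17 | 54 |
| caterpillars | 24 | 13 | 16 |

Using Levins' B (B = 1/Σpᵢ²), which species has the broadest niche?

Proportions for population P3 (n=91): 8/91=0.0879, 22/91=0.2418, 1/91=0.0110, 7/91=0.0769, 4/91=0.0440, 25/91=0.2747, 24/91=0.2637
Proportions for population P1 (n=208): 47/208=0.2260, 31/208=0.1490, 53/208=0.2548, 26/208=0.1250, 21/208=0.1010, 17/208=0.0817, 13/208=0.0625
Proportions for population P2 (n=124): 31/124=0.2500, 20/124=0.1613, 1/124=0.0081, 1/124=0.0081, 1/124=0.0081, 54/124=0.4355, 16/124=0.1290
Σp_P3ᵢ² = 0.0879² + 0.2418² + 0.0110² + 0.0769² + 0.0440² + 0.2747² + 0.2637² = 0.007726 + 0.058467 + 0.000121 + 0.005914 + 0.001936 + 0.075460 + 0.069538 = 0.219162
B_P3 = 1 / 0.219162 = 4.5628
Σp_P1ᵢ² = 0.2260² + 0.1490² + 0.2548² + 0.1250² + 0.1010² + 0.0817² + 0.0625² = 0.051076 + 0.022201 + 0.064923 + 0.015625 + 0.010201 + 0.006675 + 0.003906 = 0.174607
B_P1 = 1 / 0.174607 = 5.7271
Σp_P2ᵢ² = 0.2500² + 0.1613² + 0.0081² + 0.0081² + 0.0081² + 0.4355² + 0.1290² = 0.062500 + 0.026018 + 0.000066 + 0.000066 + 0.000066 + 0.189660 + 0.016641 = 0.295017
B_P2 = 1 / 0.295017 = 3.3896
Highest B → broadest niche (most generalist): population P1 (B = 5.73).

population P1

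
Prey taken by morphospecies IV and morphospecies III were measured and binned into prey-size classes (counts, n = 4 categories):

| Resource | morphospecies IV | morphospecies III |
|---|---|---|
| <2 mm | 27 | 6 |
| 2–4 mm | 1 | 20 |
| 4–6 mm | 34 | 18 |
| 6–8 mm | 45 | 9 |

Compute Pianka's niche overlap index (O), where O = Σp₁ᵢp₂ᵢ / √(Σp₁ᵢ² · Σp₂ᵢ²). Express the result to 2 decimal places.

0.66

Proportions for morphospecies IV (n=107): 27/107=0.2523, 1/107=0.0093, 34/107=0.3178, 45/107=0.4206
Proportions for morphospecies III (n=53): 6/53=0.1132, 20/53=0.3774, 18/53=0.3396, 9/53=0.1698
Σ p₁ᵢp₂ᵢ = 0.028560 + 0.003510 + 0.107925 + 0.071418 = 0.211413
Σp_1ᵢ² = 0.2523² + 0.0093² + 0.3178² + 0.4206² = 0.063655 + 0.000086 + 0.100997 + 0.176904 = 0.341642
Σp_2ᵢ² = 0.1132² + 0.3774² + 0.3396² + 0.1698² = 0.012814 + 0.142431 + 0.115328 + 0.028832 = 0.299405
O = 0.211413 / √(0.341642 × 0.299405) = 0.211413 / 0.3198270 = 0.6610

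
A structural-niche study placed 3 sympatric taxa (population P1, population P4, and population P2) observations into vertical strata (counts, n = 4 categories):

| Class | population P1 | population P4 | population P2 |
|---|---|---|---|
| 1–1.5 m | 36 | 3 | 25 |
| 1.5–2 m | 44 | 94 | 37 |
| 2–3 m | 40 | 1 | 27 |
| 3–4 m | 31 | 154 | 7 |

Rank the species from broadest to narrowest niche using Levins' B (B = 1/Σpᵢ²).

Proportions for population P1 (n=151): 36/151=0.2384, 44/151=0.2914, 40/151=0.2649, 31/151=0.2053
Proportions for population P4 (n=252): 3/252=0.0119, 94/252=0.3730, 1/252=0.0040, 154/252=0.6111
Proportions for population P2 (n=96): 25/96=0.2604, 37/96=0.3854, 27/96=0.2813, 7/96=0.0729
Σp_P1ᵢ² = 0.2384² + 0.2914² + 0.2649² + 0.2053² = 0.056835 + 0.084914 + 0.070172 + 0.042148 = 0.254069
B_P1 = 1 / 0.254069 = 3.9359
Σp_P4ᵢ² = 0.0119² + 0.3730² + 0.0040² + 0.6111² = 0.000142 + 0.139129 + 0.000016 + 0.373443 = 0.512730
B_P4 = 1 / 0.512730 = 1.9503
Σp_P2ᵢ² = 0.2604² + 0.3854² + 0.2813² + 0.0729² = 0.067808 + 0.148533 + 0.079130 + 0.005314 = 0.300785
B_P2 = 1 / 0.300785 = 3.3246
Ranking by B (broadest → narrowest): population P1 (3.94) > population P2 (3.32) > population P4 (1.95)

population P1 > population P2 > population P4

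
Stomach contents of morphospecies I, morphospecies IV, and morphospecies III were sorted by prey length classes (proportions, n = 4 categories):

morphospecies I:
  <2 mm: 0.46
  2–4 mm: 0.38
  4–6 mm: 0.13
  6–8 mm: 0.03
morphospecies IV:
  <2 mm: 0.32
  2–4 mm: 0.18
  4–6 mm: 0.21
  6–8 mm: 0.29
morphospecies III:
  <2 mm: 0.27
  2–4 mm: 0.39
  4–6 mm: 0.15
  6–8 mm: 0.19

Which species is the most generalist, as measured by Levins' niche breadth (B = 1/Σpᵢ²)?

morphospecies IV

Σp_Iᵢ² = 0.46² + 0.38² + 0.13² + 0.03² = 0.2116 + 0.1444 + 0.0169 + 0.0009 = 0.3738
B_I = 1 / 0.3738 = 2.6752
Σp_IVᵢ² = 0.32² + 0.18² + 0.21² + 0.29² = 0.1024 + 0.0324 + 0.0441 + 0.0841 = 0.2630
B_IV = 1 / 0.2630 = 3.8023
Σp_IIIᵢ² = 0.27² + 0.39² + 0.15² + 0.19² = 0.0729 + 0.1521 + 0.0225 + 0.0361 = 0.2836
B_III = 1 / 0.2836 = 3.5261
Highest B → broadest niche (most generalist): morphospecies IV (B = 3.80).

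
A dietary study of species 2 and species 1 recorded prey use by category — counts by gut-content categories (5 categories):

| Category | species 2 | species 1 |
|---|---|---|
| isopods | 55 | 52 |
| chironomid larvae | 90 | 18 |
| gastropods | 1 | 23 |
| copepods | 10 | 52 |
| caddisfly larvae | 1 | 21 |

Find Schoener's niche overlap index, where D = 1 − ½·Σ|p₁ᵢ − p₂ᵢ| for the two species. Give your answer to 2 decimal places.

0.50

Proportions for species 2 (n=157): 55/157=0.3503, 90/157=0.5732, 1/157=0.0064, 10/157=0.0637, 1/157=0.0064
Proportions for species 1 (n=166): 52/166=0.3133, 18/166=0.1084, 23/166=0.1386, 52/166=0.3133, 21/166=0.1265
Σ|p₁ᵢ − p₂ᵢ| = 0.0370 + 0.4648 + 0.1322 + 0.2496 + 0.1201 = 1.0037
D = 1 − ½ × 1.0037 = 1 − 0.50185 = 0.49815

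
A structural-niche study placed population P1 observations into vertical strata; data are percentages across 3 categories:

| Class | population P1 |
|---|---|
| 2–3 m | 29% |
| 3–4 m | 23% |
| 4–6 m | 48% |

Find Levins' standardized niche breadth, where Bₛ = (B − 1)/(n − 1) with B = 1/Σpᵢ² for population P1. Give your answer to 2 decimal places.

Convert percentages to proportions (divide by 100).
Σpᵢ² = 0.29² + 0.23² + 0.48² = 0.0841 + 0.0529 + 0.2304 = 0.3674
B = 1 / 0.3674 = 2.7218
Bₛ = (B − 1)/(n − 1) = (2.7218 − 1)/(3 − 1) = 1.7218/2 = 0.8609

0.86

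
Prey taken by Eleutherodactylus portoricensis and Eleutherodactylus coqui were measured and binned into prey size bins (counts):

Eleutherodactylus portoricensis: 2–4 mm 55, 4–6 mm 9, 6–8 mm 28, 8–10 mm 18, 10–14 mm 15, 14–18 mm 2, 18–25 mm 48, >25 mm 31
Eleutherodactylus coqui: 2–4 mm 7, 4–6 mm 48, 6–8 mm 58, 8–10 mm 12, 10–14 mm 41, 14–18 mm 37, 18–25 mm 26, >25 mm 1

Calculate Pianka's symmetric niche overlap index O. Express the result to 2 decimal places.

Proportions for Eleutherodactylus portoricensis (n=206): 55/206=0.2670, 9/206=0.0437, 28/206=0.1359, 18/206=0.0874, 15/206=0.0728, 2/206=0.0097, 48/206=0.2330, 31/206=0.1505
Proportions for Eleutherodactylus coqui (n=230): 7/230=0.0304, 48/230=0.2087, 58/230=0.2522, 12/230=0.0522, 41/230=0.1783, 37/230=0.1609, 26/230=0.1130, 1/230=0.0043
Σ p₁ᵢp₂ᵢ = 0.008117 + 0.009120 + 0.034274 + 0.004562 + 0.012980 + 0.001561 + 0.026329 + 0.000647 = 0.097590
Σp_1ᵢ² = 0.2670² + 0.0437² + 0.1359² + 0.0874² + 0.0728² + 0.0097² + 0.2330² + 0.1505² = 0.071289 + 0.001910 + 0.018469 + 0.007639 + 0.005300 + 0.000094 + 0.054289 + 0.022650 = 0.181640
Σp_2ᵢ² = 0.0304² + 0.2087² + 0.2522² + 0.0522² + 0.1783² + 0.1609² + 0.1130² + 0.0043² = 0.000924 + 0.043556 + 0.063605 + 0.002725 + 0.031791 + 0.025889 + 0.012769 + 0.000018 = 0.181277
O = 0.097590 / √(0.181640 × 0.181277) = 0.097590 / 0.1814584 = 0.5378

0.54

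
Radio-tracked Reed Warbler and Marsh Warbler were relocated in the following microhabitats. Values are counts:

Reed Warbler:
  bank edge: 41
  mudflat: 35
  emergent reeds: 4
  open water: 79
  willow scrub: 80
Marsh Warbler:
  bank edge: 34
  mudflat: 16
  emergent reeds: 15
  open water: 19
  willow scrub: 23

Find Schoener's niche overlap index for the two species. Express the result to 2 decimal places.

0.73

Proportions for Reed Warbler (n=239): 41/239=0.1715, 35/239=0.1464, 4/239=0.0167, 79/239=0.3305, 80/239=0.3347
Proportions for Marsh Warbler (n=107): 34/107=0.3178, 16/107=0.1495, 15/107=0.1402, 19/107=0.1776, 23/107=0.2150
Σ|p₁ᵢ − p₂ᵢ| = 0.1463 + 0.0031 + 0.1235 + 0.1529 + 0.1197 = 0.5455
D = 1 − ½ × 0.5455 = 1 − 0.27275 = 0.72725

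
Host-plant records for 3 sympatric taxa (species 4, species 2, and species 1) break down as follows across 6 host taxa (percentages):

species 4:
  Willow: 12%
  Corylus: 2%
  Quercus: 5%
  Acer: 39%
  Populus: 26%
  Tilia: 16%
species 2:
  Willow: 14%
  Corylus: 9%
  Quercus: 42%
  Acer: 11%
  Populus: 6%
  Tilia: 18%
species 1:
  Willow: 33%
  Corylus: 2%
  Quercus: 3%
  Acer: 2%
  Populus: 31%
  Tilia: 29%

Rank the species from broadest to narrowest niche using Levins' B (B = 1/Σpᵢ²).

species 2 > species 4 > species 1

Convert percentages to proportions (divide by 100).
Σp_4ᵢ² = 0.12² + 0.02² + 0.05² + 0.39² + 0.26² + 0.16² = 0.0144 + 0.0004 + 0.0025 + 0.1521 + 0.0676 + 0.0256 = 0.2626
B_4 = 1 / 0.2626 = 3.8081
Σp_2ᵢ² = 0.14² + 0.09² + 0.42² + 0.11² + 0.06² + 0.18² = 0.0196 + 0.0081 + 0.1764 + 0.0121 + 0.0036 + 0.0324 = 0.2522
B_2 = 1 / 0.2522 = 3.9651
Σp_1ᵢ² = 0.33² + 0.02² + 0.03² + 0.02² + 0.31² + 0.29² = 0.1089 + 0.0004 + 0.0009 + 0.0004 + 0.0961 + 0.0841 = 0.2908
B_1 = 1 / 0.2908 = 3.4388
Ranking by B (broadest → narrowest): species 2 (3.97) > species 4 (3.81) > species 1 (3.44)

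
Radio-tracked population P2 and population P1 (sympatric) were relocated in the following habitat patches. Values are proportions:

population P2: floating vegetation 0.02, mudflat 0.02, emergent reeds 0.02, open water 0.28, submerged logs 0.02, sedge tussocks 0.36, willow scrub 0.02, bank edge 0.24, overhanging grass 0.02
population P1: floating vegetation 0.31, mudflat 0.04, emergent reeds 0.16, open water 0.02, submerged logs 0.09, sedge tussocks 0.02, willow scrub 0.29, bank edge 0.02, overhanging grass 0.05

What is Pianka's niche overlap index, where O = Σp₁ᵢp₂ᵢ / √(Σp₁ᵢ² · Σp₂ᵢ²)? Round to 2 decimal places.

0.15

Σ p₁ᵢp₂ᵢ = 0.0062 + 0.0008 + 0.0032 + 0.0056 + 0.0018 + 0.0072 + 0.0058 + 0.0048 + 0.0010 = 0.0364
Σp_1ᵢ² = 0.02² + 0.02² + 0.02² + 0.28² + 0.02² + 0.36² + 0.02² + 0.24² + 0.02² = 0.0004 + 0.0004 + 0.0004 + 0.0784 + 0.0004 + 0.1296 + 0.0004 + 0.0576 + 0.0004 = 0.2680
Σp_2ᵢ² = 0.31² + 0.04² + 0.16² + 0.02² + 0.09² + 0.02² + 0.29² + 0.02² + 0.05² = 0.0961 + 0.0016 + 0.0256 + 0.0004 + 0.0081 + 0.0004 + 0.0841 + 0.0004 + 0.0025 = 0.2192
O = 0.0364 / √(0.2680 × 0.2192) = 0.0364 / 0.24237 = 0.1502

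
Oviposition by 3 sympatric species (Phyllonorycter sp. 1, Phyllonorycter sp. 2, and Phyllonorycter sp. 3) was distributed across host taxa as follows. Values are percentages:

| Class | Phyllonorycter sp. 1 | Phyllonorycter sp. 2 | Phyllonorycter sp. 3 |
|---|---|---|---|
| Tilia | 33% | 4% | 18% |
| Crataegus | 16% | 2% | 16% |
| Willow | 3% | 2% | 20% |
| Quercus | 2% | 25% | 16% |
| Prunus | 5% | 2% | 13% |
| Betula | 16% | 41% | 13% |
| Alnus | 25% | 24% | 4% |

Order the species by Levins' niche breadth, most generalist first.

Phyllonorycter sp. 3 > Phyllonorycter sp. 1 > Phyllonorycter sp. 2

Convert percentages to proportions (divide by 100).
Σp_1ᵢ² = 0.33² + 0.16² + 0.03² + 0.02² + 0.05² + 0.16² + 0.25² = 0.1089 + 0.0256 + 0.0009 + 0.0004 + 0.0025 + 0.0256 + 0.0625 = 0.2264
B_1 = 1 / 0.2264 = 4.4170
Σp_2ᵢ² = 0.04² + 0.02² + 0.02² + 0.25² + 0.02² + 0.41² + 0.24² = 0.0016 + 0.0004 + 0.0004 + 0.0625 + 0.0004 + 0.1681 + 0.0576 = 0.2910
B_2 = 1 / 0.2910 = 3.4364
Σp_3ᵢ² = 0.18² + 0.16² + 0.20² + 0.16² + 0.13² + 0.13² + 0.04² = 0.0324 + 0.0256 + 0.0400 + 0.0256 + 0.0169 + 0.0169 + 0.0016 = 0.1590
B_3 = 1 / 0.1590 = 6.2893
Ranking by B (broadest → narrowest): Phyllonorycter sp. 3 (6.29) > Phyllonorycter sp. 1 (4.42) > Phyllonorycter sp. 2 (3.44)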